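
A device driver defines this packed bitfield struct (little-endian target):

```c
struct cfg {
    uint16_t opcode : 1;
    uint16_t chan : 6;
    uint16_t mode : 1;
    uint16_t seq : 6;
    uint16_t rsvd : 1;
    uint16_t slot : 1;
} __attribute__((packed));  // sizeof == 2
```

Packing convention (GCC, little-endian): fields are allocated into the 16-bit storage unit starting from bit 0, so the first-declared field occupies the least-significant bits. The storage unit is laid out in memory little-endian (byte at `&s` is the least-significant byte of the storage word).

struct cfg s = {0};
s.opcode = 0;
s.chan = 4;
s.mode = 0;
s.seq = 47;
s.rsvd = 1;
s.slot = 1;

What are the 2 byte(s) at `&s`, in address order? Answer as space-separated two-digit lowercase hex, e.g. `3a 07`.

[0+:1] opcode=0 & 0x1 = 0x0; word=0x0000
[1+:6] chan=4 & 0x3f = 0x4; word=0x0008
[7+:1] mode=0 & 0x1 = 0x0; word=0x0008
[8+:6] seq=47 & 0x3f = 0x2f; word=0x2f08
[14+:1] rsvd=1 & 0x1 = 0x1; word=0x6f08
[15+:1] slot=1 & 0x1 = 0x1; word=0xef08
word = 0xef08 → little-endian bytes:
  [0]=0x08  [1]=0xef

08 ef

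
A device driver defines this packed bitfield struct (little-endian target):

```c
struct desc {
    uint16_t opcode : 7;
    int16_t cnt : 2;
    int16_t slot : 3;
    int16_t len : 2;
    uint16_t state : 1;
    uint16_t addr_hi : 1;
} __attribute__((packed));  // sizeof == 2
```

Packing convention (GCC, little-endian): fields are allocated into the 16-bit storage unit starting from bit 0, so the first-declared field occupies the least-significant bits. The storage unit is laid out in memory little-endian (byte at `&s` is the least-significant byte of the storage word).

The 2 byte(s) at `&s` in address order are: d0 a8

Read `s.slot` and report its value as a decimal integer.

-4

[0]=0xd0 [1]=0xa8 (little-endian) → word 0xa8d0
opcode [0+:7] = (word>>0) & 0x7f = 80
cnt [7+:2] = (word>>7) & 0x3 = 1
slot [9+:3] = (word>>9) & 0x7 = 4  ←
len [12+:2] = (word>>12) & 0x3 = 2
state [14+:1] = (word>>14) & 0x1 = 0
addr_hi [15+:1] = (word>>15) & 0x1 = 1
slot signed 3b, MSB=1: 4 - 8 = -4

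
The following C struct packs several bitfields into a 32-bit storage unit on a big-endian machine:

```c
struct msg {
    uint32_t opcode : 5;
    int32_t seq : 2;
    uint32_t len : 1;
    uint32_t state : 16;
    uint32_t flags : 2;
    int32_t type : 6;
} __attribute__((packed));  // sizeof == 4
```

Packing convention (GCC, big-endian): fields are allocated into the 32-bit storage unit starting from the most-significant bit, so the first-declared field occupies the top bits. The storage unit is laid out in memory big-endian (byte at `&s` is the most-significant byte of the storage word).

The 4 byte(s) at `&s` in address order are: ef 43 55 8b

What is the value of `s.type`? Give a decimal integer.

11

[0]=0xef [1]=0x43 [2]=0x55 [3]=0x8b (big-endian) → word 0xef43558b
opcode [27+:5] = (word>>27) & 0x1f = 29
seq [25+:2] = (word>>25) & 0x3 = 3
len [24+:1] = (word>>24) & 0x1 = 1
state [8+:16] = (word>>8) & 0xffff = 17237
flags [6+:2] = (word>>6) & 0x3 = 2
type [0+:6] = (word>>0) & 0x3f = 11  ←
type signed 6b, MSB=0: value = 11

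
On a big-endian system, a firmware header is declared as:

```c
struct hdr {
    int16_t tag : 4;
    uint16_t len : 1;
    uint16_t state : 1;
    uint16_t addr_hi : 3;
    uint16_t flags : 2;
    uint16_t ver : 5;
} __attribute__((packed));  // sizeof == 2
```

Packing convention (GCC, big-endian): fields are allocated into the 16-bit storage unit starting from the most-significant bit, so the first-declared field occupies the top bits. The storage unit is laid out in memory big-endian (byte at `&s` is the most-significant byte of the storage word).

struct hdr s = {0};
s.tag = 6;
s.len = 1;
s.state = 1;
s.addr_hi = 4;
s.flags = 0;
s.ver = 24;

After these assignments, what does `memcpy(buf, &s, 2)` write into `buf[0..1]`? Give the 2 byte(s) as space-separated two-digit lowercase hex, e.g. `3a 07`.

tag:4 = 6 → 0x6 << 12 → word 0x6000
len:1 = 1 → 0x1 << 11 → word 0x6800
state:1 = 1 → 0x1 << 10 → word 0x6c00
addr_hi:3 = 4 → 0x4 << 7 → word 0x6e00
flags:2 = 0 → 0x0 << 5 → word 0x6e00
ver:5 = 24 → 0x18 << 0 → word 0x6e18
word = 0x6e18 → big-endian bytes:
  [0]=0x6e  [1]=0x18

6e 18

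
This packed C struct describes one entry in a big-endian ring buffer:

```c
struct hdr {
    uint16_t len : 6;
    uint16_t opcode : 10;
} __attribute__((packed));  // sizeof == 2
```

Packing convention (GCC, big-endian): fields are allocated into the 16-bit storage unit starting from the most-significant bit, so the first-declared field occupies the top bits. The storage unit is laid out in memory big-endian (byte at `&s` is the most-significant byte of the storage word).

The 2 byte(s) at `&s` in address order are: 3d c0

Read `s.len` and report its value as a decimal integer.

15

[0]=0x3d [1]=0xc0 (big-endian) → word 0x3dc0
len:6 @ bit 10 → (0x3dc0>>10)&0x3f = 0xf  ←
opcode:10 @ bit 0 → (0x3dc0>>0)&0x3ff = 0x1c0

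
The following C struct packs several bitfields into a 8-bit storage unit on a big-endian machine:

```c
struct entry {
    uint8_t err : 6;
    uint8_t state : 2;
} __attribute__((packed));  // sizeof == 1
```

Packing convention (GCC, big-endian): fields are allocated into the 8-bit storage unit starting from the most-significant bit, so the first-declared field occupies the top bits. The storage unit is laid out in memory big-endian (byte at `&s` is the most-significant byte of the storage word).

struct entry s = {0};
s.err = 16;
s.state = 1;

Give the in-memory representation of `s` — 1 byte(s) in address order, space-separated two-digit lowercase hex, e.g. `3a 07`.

41

err:6 = 16 → 0x10 << 2 → word 0x40
state:2 = 1 → 0x1 << 0 → word 0x41
word = 0x41 → big-endian bytes:
  [0]=0x41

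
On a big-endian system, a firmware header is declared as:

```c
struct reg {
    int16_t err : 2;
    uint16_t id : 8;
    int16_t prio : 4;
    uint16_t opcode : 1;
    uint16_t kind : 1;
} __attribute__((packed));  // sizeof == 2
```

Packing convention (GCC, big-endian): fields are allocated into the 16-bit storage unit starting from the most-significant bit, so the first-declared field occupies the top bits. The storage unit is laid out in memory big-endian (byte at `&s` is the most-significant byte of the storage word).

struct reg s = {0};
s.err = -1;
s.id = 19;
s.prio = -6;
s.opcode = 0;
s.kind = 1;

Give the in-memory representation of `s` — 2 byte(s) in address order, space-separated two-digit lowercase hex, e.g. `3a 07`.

c4 e9

err (2b) val=-1 bits=0x3 at bit 14: 0xc000
id (8b) val=19 bits=0x13 at bit 6: 0xc4c0
prio (4b) val=-6 bits=0xa at bit 2: 0xc4e8
opcode (1b) val=0 bits=0x0 at bit 1: 0xc4e8
kind (1b) val=1 bits=0x1 at bit 0: 0xc4e9
word = 0xc4e9 → big-endian bytes:
  [0]=0xc4  [1]=0xe9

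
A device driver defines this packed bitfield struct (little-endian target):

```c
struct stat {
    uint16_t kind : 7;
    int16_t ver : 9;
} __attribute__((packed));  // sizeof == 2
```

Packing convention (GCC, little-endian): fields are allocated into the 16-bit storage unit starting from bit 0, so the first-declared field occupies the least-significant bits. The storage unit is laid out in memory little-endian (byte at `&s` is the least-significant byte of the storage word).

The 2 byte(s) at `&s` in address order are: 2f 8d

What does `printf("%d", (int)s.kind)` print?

[0]=0x2f [1]=0x8d (little-endian) → word 0x8d2f
kind:7 @ bit 0 → (0x8d2f>>0)&0x7f = 0x2f  ←
ver:9 @ bit 7 → (0x8d2f>>7)&0x1ff = 0x11a

47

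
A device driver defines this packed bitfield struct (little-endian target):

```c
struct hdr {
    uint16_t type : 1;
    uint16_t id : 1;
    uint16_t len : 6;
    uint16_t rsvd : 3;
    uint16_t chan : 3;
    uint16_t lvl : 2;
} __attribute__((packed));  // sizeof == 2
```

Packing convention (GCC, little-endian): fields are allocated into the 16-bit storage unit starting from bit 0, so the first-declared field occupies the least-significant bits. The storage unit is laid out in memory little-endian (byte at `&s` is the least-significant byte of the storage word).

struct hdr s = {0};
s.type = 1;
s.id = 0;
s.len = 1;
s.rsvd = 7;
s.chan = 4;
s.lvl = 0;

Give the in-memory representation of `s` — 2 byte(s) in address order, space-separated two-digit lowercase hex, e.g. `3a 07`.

05 27

[0+:1] type=1 & 0x1 = 0x1; word=0x0001
[1+:1] id=0 & 0x1 = 0x0; word=0x0001
[2+:6] len=1 & 0x3f = 0x1; word=0x0005
[8+:3] rsvd=7 & 0x7 = 0x7; word=0x0705
[11+:3] chan=4 & 0x7 = 0x4; word=0x2705
[14+:2] lvl=0 & 0x3 = 0x0; word=0x2705
word = 0x2705 → little-endian bytes:
  [0]=0x05  [1]=0x27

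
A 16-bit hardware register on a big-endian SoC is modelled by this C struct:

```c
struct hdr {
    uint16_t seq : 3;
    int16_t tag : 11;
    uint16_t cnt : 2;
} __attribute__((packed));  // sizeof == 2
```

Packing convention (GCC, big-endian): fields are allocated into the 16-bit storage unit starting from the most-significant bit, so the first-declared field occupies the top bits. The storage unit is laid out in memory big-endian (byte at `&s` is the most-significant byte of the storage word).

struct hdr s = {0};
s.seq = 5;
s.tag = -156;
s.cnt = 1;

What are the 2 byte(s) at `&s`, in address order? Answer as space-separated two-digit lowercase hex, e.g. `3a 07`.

bd 91

seq:3 = 5 → 0x5 << 13 → word 0xa000
tag:11 = -156 → 0x764 << 2 → word 0xbd90
cnt:2 = 1 → 0x1 << 0 → word 0xbd91
word = 0xbd91 → big-endian bytes:
  [0]=0xbd  [1]=0x91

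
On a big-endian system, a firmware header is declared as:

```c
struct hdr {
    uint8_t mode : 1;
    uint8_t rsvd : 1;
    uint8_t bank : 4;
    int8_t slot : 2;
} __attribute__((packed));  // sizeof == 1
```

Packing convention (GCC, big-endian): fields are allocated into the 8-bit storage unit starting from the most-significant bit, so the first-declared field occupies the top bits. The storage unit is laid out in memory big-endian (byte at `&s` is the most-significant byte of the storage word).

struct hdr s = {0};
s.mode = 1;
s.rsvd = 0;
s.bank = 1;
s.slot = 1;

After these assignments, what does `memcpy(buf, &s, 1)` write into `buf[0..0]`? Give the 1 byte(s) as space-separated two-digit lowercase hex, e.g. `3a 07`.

[7+:1] mode=1 & 0x1 = 0x1; word=0x80
[6+:1] rsvd=0 & 0x1 = 0x0; word=0x80
[2+:4] bank=1 & 0xf = 0x1; word=0x84
[0+:2] slot=1 & 0x3 = 0x1; word=0x85
word = 0x85 → big-endian bytes:
  [0]=0x85

85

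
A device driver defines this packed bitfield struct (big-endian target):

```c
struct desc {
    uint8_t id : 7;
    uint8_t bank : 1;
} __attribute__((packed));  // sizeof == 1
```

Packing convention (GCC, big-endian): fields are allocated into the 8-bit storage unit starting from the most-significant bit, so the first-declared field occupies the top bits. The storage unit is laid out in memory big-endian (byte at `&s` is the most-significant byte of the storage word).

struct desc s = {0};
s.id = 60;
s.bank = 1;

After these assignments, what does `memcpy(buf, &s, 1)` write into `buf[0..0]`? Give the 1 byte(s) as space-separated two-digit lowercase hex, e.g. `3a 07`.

79

id:7 = 60 → 0x3c << 1 → word 0x78
bank:1 = 1 → 0x1 << 0 → word 0x79
word = 0x79 → big-endian bytes:
  [0]=0x79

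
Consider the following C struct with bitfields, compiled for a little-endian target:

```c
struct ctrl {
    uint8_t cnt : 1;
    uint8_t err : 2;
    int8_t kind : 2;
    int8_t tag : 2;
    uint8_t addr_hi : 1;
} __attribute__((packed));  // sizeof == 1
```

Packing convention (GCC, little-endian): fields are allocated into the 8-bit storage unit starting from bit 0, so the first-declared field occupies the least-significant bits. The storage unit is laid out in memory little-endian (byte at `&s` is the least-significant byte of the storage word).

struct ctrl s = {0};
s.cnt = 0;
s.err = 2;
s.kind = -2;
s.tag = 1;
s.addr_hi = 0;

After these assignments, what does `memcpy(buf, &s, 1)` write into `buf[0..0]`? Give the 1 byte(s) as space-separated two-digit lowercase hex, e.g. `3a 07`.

cnt:1 = 0 → 0x0 << 0 → word 0x00
err:2 = 2 → 0x2 << 1 → word 0x04
kind:2 = -2 → 0x2 << 3 → word 0x14
tag:2 = 1 → 0x1 << 5 → word 0x34
addr_hi:1 = 0 → 0x0 << 7 → word 0x34
word = 0x34 → little-endian bytes:
  [0]=0x34

34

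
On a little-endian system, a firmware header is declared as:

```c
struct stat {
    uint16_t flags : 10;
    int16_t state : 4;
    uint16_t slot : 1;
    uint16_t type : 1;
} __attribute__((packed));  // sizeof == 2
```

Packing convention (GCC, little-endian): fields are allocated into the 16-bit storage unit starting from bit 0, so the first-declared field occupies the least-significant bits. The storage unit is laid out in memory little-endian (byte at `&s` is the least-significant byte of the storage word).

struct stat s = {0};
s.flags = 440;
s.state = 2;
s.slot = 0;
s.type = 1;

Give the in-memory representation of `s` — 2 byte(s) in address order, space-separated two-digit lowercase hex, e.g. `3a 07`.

flags (10b) val=440 bits=0x1b8 at bit 0: 0x01b8
state (4b) val=2 bits=0x2 at bit 10: 0x09b8
slot (1b) val=0 bits=0x0 at bit 14: 0x09b8
type (1b) val=1 bits=0x1 at bit 15: 0x89b8
word = 0x89b8 → little-endian bytes:
  [0]=0xb8  [1]=0x89

b8 89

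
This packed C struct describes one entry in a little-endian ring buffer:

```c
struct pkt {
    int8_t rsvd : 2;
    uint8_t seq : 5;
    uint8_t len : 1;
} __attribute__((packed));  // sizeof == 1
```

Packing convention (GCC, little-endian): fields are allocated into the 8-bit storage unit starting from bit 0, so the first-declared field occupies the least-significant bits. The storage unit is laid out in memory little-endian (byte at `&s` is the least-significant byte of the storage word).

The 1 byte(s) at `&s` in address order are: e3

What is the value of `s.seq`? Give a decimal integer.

[0]=0xe3 (little-endian) → word 0xe3
rsvd [0+:2] = (word>>0) & 0x3 = 3
seq [2+:5] = (word>>2) & 0x1f = 24  ←
len [7+:1] = (word>>7) & 0x1 = 1

24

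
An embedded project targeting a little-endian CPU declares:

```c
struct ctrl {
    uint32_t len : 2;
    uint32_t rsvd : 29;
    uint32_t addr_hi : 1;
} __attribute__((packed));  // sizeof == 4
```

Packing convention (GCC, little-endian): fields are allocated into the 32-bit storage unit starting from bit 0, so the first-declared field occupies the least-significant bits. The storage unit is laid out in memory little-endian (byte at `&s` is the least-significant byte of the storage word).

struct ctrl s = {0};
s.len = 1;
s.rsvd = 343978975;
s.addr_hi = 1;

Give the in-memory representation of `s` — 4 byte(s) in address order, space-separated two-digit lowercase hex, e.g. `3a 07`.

7d cf 02 d2

[0+:2] len=1 & 0x3 = 0x1; word=0x00000001
[2+:29] rsvd=343978975 & 0x1fffffff = 0x1480b3df; word=0x5202cf7d
[31+:1] addr_hi=1 & 0x1 = 0x1; word=0xd202cf7d
word = 0xd202cf7d → little-endian bytes:
  [0]=0x7d  [1]=0xcf  [2]=0x02  [3]=0xd2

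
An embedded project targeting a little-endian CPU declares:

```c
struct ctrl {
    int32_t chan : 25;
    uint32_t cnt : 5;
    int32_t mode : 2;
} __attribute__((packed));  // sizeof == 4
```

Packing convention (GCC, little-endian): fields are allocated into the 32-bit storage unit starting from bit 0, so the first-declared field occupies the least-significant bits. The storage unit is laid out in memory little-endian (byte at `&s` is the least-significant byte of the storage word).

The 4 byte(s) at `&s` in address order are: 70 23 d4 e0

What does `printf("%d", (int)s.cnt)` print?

[0]=0x70 [1]=0x23 [2]=0xd4 [3]=0xe0 (little-endian) → word 0xe0d42370
chan [0+:25] = (word>>0) & 0x1ffffff = 13902704
cnt [25+:5] = (word>>25) & 0x1f = 16  ←
mode [30+:2] = (word>>30) & 0x3 = 3

16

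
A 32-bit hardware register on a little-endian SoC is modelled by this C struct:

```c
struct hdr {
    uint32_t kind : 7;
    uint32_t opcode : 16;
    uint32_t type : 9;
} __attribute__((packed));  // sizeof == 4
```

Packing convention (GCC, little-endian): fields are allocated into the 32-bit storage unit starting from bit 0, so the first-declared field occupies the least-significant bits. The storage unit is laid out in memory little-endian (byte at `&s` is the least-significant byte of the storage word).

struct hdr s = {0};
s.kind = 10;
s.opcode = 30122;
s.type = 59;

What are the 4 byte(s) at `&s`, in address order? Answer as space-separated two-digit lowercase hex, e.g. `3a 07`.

0a d5 ba 1d

kind:7 = 10 → 0xa << 0 → word 0x0000000a
opcode:16 = 30122 → 0x75aa << 7 → word 0x003ad50a
type:9 = 59 → 0x3b << 23 → word 0x1dbad50a
word = 0x1dbad50a → little-endian bytes:
  [0]=0x0a  [1]=0xd5  [2]=0xba  [3]=0x1d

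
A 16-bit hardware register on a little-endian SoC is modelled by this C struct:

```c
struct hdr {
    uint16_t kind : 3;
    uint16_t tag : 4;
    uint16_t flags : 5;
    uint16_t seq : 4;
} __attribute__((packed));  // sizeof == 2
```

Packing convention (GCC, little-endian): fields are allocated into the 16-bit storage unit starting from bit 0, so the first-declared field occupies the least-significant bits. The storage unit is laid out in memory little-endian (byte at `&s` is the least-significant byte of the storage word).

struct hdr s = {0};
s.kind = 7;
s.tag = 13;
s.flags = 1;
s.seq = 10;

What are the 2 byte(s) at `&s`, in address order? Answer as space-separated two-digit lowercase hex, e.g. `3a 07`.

ef a0

kind:3 = 7 → 0x7 << 0 → word 0x0007
tag:4 = 13 → 0xd << 3 → word 0x006f
flags:5 = 1 → 0x1 << 7 → word 0x00ef
seq:4 = 10 → 0xa << 12 → word 0xa0ef
word = 0xa0ef → little-endian bytes:
  [0]=0xef  [1]=0xa0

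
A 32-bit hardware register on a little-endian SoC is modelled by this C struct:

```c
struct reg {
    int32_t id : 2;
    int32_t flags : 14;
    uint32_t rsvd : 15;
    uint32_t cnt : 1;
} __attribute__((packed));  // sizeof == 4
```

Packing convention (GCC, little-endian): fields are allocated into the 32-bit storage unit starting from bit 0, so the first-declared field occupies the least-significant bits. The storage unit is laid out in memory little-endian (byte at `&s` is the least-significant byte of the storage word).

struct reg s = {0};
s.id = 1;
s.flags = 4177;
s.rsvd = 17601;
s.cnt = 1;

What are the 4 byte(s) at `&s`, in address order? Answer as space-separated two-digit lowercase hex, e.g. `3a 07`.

45 41 c1 c4

[0+:2] id=1 & 0x3 = 0x1; word=0x00000001
[2+:14] flags=4177 & 0x3fff = 0x1051; word=0x00004145
[16+:15] rsvd=17601 & 0x7fff = 0x44c1; word=0x44c14145
[31+:1] cnt=1 & 0x1 = 0x1; word=0xc4c14145
word = 0xc4c14145 → little-endian bytes:
  [0]=0x45  [1]=0x41  [2]=0xc1  [3]=0xc4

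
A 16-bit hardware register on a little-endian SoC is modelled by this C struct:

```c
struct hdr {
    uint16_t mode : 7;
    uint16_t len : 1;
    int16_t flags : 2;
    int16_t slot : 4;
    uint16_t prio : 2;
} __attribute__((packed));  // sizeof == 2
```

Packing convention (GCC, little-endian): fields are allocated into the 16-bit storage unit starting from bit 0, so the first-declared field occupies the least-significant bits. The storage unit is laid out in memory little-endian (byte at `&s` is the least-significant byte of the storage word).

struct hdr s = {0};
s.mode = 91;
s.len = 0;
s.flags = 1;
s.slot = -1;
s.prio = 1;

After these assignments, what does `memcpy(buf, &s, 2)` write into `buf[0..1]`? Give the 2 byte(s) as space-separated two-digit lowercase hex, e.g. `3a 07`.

5b 7d

mode (7b) val=91 bits=0x5b at bit 0: 0x005b
len (1b) val=0 bits=0x0 at bit 7: 0x005b
flags (2b) val=1 bits=0x1 at bit 8: 0x015b
slot (4b) val=-1 bits=0xf at bit 10: 0x3d5b
prio (2b) val=1 bits=0x1 at bit 14: 0x7d5b
word = 0x7d5b → little-endian bytes:
  [0]=0x5b  [1]=0x7d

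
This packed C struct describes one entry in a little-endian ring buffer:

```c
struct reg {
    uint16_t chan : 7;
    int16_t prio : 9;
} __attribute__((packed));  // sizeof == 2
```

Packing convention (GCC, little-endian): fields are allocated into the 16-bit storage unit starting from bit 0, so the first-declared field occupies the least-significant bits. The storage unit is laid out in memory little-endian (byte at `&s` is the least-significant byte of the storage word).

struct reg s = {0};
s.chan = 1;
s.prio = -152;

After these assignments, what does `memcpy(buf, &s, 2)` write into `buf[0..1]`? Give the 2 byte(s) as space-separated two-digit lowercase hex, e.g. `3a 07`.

chan (7b) val=1 bits=0x1 at bit 0: 0x0001
prio (9b) val=-152 bits=0x168 at bit 7: 0xb401
word = 0xb401 → little-endian bytes:
  [0]=0x01  [1]=0xb4

01 b4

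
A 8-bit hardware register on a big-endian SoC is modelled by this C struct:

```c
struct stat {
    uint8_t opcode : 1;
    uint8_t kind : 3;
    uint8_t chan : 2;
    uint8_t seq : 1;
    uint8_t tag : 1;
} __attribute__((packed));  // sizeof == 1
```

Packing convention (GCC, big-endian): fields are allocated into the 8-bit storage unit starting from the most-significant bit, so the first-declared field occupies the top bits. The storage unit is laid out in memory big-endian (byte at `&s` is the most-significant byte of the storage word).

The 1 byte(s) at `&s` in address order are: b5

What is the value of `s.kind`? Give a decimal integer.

[0]=0xb5 (big-endian) → word 0xb5
opcode [7+:1] = (word>>7) & 0x1 = 1
kind [4+:3] = (word>>4) & 0x7 = 3  ←
chan [2+:2] = (word>>2) & 0x3 = 1
seq [1+:1] = (word>>1) & 0x1 = 0
tag [0+:1] = (word>>0) & 0x1 = 1

3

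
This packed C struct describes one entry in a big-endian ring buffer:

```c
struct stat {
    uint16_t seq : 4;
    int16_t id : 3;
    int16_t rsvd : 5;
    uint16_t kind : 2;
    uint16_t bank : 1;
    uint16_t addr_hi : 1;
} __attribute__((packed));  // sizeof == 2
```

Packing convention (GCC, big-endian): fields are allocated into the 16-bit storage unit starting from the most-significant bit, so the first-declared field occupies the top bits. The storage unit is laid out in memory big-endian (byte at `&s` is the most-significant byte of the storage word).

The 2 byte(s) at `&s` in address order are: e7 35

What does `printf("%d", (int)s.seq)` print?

[0]=0xe7 [1]=0x35 (big-endian) → word 0xe735
seq [12+:4] = (word>>12) & 0xf = 14  ←
id [9+:3] = (word>>9) & 0x7 = 3
rsvd [4+:5] = (word>>4) & 0x1f = 19
kind [2+:2] = (word>>2) & 0x3 = 1
bank [1+:1] = (word>>1) & 0x1 = 0
addr_hi [0+:1] = (word>>0) & 0x1 = 1

14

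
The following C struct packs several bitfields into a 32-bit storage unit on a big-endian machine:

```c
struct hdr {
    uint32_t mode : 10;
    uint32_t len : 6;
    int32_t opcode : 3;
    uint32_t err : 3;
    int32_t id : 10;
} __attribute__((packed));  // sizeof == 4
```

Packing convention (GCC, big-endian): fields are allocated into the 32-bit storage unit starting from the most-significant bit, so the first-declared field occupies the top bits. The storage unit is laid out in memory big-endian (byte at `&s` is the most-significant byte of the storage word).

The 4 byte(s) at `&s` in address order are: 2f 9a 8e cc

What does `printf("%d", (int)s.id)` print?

[0]=0x2f [1]=0x9a [2]=0x8e [3]=0xcc (big-endian) → word 0x2f9a8ecc
mode:10 @ bit 22 → (0x2f9a8ecc>>22)&0x3ff = 0xbe
len:6 @ bit 16 → (0x2f9a8ecc>>16)&0x3f = 0x1a
opcode:3 @ bit 13 → (0x2f9a8ecc>>13)&0x7 = 0x4
err:3 @ bit 10 → (0x2f9a8ecc>>10)&0x7 = 0x3
id:10 @ bit 0 → (0x2f9a8ecc>>0)&0x3ff = 0x2cc  ←
id signed 10b, MSB=1: 716 - 1024 = -308

-308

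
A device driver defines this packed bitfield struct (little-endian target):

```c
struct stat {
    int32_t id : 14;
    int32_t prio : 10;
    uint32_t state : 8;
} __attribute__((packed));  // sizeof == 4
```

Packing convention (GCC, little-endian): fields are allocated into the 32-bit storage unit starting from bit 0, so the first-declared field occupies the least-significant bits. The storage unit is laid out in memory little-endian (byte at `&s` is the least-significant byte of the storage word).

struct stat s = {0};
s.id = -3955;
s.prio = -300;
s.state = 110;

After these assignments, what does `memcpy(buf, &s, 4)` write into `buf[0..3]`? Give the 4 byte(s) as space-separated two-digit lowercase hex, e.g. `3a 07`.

id (14b) val=-3955 bits=0x308d at bit 0: 0x0000308d
prio (10b) val=-300 bits=0x2d4 at bit 14: 0x00b5308d
state (8b) val=110 bits=0x6e at bit 24: 0x6eb5308d
word = 0x6eb5308d → little-endian bytes:
  [0]=0x8d  [1]=0x30  [2]=0xb5  [3]=0x6e

8d 30 b5 6e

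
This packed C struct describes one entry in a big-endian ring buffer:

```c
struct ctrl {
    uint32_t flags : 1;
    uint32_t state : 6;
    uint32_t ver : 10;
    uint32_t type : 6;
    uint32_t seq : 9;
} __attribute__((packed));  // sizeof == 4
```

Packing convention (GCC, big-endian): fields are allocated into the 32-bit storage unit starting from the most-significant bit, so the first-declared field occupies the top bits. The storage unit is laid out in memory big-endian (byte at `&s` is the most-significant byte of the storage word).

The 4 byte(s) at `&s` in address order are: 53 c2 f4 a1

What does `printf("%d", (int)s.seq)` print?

[0]=0x53 [1]=0xc2 [2]=0xf4 [3]=0xa1 (big-endian) → word 0x53c2f4a1
flags:1 @ bit 31 → (0x53c2f4a1>>31)&0x1 = 0x0
state:6 @ bit 25 → (0x53c2f4a1>>25)&0x3f = 0x29
ver:10 @ bit 15 → (0x53c2f4a1>>15)&0x3ff = 0x385
type:6 @ bit 9 → (0x53c2f4a1>>9)&0x3f = 0x3a
seq:9 @ bit 0 → (0x53c2f4a1>>0)&0x1ff = 0xa1  ←

161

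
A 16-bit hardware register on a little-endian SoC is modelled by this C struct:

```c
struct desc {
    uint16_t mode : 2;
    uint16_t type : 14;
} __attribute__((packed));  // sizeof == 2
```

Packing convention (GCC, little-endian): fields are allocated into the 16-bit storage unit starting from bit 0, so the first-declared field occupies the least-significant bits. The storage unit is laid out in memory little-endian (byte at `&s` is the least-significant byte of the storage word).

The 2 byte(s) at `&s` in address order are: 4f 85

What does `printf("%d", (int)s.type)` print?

8531

[0]=0x4f [1]=0x85 (little-endian) → word 0x854f
mode [0+:2] = (word>>0) & 0x3 = 3
type [2+:14] = (word>>2) & 0x3fff = 8531  ←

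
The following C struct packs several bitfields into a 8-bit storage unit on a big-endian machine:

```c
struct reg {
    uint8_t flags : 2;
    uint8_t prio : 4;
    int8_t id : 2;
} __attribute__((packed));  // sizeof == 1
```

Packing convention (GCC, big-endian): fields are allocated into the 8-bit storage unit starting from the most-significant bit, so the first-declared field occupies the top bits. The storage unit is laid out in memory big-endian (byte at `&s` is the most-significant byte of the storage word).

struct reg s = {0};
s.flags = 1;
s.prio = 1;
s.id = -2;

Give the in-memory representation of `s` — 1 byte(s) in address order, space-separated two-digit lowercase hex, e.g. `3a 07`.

flags:2 = 1 → 0x1 << 6 → word 0x40
prio:4 = 1 → 0x1 << 2 → word 0x44
id:2 = -2 → 0x2 << 0 → word 0x46
word = 0x46 → big-endian bytes:
  [0]=0x46

46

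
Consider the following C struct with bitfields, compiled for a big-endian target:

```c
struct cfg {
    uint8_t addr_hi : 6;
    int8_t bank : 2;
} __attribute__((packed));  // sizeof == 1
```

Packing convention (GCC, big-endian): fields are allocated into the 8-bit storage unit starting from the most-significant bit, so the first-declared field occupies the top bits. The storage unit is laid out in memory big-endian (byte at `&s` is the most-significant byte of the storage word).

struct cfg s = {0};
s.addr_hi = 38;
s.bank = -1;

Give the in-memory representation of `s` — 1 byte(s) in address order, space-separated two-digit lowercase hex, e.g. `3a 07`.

addr_hi:6 = 38 → 0x26 << 2 → word 0x98
bank:2 = -1 → 0x3 << 0 → word 0x9b
word = 0x9b → big-endian bytes:
  [0]=0x9b

9b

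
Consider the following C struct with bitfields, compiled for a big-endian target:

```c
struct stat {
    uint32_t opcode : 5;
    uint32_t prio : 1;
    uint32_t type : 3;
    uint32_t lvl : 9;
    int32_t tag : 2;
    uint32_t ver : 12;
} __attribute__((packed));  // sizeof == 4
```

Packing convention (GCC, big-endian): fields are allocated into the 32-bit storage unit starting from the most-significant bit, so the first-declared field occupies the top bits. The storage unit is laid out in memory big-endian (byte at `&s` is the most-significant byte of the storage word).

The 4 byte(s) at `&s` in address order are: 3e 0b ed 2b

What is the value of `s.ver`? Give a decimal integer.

[0]=0x3e [1]=0x0b [2]=0xed [3]=0x2b (big-endian) → word 0x3e0bed2b
opcode [27+:5] = (word>>27) & 0x1f = 7
prio [26+:1] = (word>>26) & 0x1 = 1
type [23+:3] = (word>>23) & 0x7 = 4
lvl [14+:9] = (word>>14) & 0x1ff = 47
tag [12+:2] = (word>>12) & 0x3 = 2
ver [0+:12] = (word>>0) & 0xfff = 3371  ←

3371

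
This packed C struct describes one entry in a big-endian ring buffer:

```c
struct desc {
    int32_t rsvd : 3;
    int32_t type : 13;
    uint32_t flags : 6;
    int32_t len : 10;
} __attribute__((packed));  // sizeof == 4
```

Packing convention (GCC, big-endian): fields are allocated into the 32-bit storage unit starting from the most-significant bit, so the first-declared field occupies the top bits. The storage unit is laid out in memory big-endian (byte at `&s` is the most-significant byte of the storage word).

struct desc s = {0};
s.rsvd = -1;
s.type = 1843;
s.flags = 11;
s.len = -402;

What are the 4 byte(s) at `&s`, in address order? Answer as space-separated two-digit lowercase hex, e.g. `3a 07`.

rsvd:3 = -1 → 0x7 << 29 → word 0xe0000000
type:13 = 1843 → 0x733 << 16 → word 0xe7330000
flags:6 = 11 → 0xb << 10 → word 0xe7332c00
len:10 = -402 → 0x26e << 0 → word 0xe7332e6e
word = 0xe7332e6e → big-endian bytes:
  [0]=0xe7  [1]=0x33  [2]=0x2e  [3]=0x6e

e7 33 2e 6e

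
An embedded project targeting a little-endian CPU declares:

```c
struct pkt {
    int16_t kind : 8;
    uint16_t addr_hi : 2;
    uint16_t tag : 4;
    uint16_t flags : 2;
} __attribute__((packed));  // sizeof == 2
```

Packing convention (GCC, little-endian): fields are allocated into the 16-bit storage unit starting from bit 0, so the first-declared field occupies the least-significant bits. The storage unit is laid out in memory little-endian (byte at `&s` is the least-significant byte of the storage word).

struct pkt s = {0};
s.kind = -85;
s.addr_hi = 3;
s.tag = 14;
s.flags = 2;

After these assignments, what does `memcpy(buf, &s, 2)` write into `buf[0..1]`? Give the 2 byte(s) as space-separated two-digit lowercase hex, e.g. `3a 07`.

ab bb

[0+:8] kind=-85 & 0xff = 0xab; word=0x00ab
[8+:2] addr_hi=3 & 0x3 = 0x3; word=0x03ab
[10+:4] tag=14 & 0xf = 0xe; word=0x3bab
[14+:2] flags=2 & 0x3 = 0x2; word=0xbbab
word = 0xbbab → little-endian bytes:
  [0]=0xab  [1]=0xbb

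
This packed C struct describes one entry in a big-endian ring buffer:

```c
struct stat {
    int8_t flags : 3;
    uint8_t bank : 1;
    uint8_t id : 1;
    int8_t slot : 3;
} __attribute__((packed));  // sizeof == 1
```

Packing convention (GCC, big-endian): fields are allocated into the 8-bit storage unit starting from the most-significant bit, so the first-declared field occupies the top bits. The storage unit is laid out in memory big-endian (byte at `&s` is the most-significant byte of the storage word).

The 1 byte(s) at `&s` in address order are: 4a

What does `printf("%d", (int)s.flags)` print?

[0]=0x4a (big-endian) → word 0x4a
flags [5+:3] = (word>>5) & 0x7 = 2  ←
bank [4+:1] = (word>>4) & 0x1 = 0
id [3+:1] = (word>>3) & 0x1 = 1
slot [0+:3] = (word>>0) & 0x7 = 2
flags signed 3b, MSB=0: value = 2

2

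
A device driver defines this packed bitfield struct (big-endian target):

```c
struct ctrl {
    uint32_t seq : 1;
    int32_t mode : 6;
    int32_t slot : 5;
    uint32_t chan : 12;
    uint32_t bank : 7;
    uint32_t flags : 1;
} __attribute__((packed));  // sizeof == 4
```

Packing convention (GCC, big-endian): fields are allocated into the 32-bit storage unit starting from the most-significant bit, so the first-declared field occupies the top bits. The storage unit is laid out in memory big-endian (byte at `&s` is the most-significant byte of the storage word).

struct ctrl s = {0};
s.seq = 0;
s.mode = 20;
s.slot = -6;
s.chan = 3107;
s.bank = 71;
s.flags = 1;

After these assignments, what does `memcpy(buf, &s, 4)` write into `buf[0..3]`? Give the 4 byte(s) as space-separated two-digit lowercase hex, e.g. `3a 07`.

seq (1b) val=0 bits=0x0 at bit 31: 0x00000000
mode (6b) val=20 bits=0x14 at bit 25: 0x28000000
slot (5b) val=-6 bits=0x1a at bit 20: 0x29a00000
chan (12b) val=3107 bits=0xc23 at bit 8: 0x29ac2300
bank (7b) val=71 bits=0x47 at bit 1: 0x29ac238e
flags (1b) val=1 bits=0x1 at bit 0: 0x29ac238f
word = 0x29ac238f → big-endian bytes:
  [0]=0x29  [1]=0xac  [2]=0x23  [3]=0x8f

29 ac 23 8f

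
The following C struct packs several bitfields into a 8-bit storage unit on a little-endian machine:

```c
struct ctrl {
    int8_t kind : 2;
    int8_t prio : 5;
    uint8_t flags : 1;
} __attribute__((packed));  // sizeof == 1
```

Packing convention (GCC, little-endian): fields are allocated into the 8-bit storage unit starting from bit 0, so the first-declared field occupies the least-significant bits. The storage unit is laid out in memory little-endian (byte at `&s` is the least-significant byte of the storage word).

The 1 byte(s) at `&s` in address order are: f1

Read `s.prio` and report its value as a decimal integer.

[0]=0xf1 (little-endian) → word 0xf1
kind:2 @ bit 0 → (0xf1>>0)&0x3 = 0x1
prio:5 @ bit 2 → (0xf1>>2)&0x1f = 0x1c  ←
flags:1 @ bit 7 → (0xf1>>7)&0x1 = 0x1
prio signed 5b, MSB=1: 28 - 32 = -4

-4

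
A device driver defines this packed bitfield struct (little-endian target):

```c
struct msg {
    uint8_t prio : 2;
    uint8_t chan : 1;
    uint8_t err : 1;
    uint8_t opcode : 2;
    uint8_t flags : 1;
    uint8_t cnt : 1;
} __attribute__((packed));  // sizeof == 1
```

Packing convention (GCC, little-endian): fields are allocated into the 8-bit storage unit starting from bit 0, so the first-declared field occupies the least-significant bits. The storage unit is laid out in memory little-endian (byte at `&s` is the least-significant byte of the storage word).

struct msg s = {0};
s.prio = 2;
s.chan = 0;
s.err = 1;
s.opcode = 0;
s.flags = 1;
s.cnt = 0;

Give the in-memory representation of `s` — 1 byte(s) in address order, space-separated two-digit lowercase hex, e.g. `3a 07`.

4a

prio:2 = 2 → 0x2 << 0 → word 0x02
chan:1 = 0 → 0x0 << 2 → word 0x02
err:1 = 1 → 0x1 << 3 → word 0x0a
opcode:2 = 0 → 0x0 << 4 → word 0x0a
flags:1 = 1 → 0x1 << 6 → word 0x4a
cnt:1 = 0 → 0x0 << 7 → word 0x4a
word = 0x4a → little-endian bytes:
  [0]=0x4a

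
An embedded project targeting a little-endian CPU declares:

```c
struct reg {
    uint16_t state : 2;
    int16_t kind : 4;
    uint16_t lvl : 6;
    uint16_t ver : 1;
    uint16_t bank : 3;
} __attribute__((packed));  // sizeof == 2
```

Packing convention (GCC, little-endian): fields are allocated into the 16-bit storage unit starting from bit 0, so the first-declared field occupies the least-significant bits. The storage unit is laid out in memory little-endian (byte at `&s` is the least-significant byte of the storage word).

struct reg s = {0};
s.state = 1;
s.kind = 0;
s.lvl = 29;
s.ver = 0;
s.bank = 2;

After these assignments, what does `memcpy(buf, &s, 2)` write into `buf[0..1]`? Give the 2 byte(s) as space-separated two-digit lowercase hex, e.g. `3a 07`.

state:2 = 1 → 0x1 << 0 → word 0x0001
kind:4 = 0 → 0x0 << 2 → word 0x0001
lvl:6 = 29 → 0x1d << 6 → word 0x0741
ver:1 = 0 → 0x0 << 12 → word 0x0741
bank:3 = 2 → 0x2 << 13 → word 0x4741
word = 0x4741 → little-endian bytes:
  [0]=0x41  [1]=0x47

41 47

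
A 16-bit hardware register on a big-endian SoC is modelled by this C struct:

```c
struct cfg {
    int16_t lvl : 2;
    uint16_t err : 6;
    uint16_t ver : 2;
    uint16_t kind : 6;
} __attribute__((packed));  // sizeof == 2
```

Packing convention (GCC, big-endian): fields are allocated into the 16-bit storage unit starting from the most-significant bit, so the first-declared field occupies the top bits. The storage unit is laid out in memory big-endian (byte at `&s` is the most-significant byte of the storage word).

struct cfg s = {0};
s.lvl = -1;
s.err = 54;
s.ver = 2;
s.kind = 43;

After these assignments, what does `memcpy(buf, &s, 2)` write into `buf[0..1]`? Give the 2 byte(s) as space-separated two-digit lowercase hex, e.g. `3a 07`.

f6 ab

lvl (2b) val=-1 bits=0x3 at bit 14: 0xc000
err (6b) val=54 bits=0x36 at bit 8: 0xf600
ver (2b) val=2 bits=0x2 at bit 6: 0xf680
kind (6b) val=43 bits=0x2b at bit 0: 0xf6ab
word = 0xf6ab → big-endian bytes:
  [0]=0xf6  [1]=0xab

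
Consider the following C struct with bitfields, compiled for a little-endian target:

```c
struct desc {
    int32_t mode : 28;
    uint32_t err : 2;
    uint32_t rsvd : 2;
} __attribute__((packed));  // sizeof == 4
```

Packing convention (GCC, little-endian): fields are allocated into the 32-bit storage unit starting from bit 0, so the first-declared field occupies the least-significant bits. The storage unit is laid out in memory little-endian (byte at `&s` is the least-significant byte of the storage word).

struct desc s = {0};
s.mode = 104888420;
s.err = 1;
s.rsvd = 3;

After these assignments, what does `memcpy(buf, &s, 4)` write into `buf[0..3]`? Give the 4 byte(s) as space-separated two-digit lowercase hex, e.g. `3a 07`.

64 78 40 d6

mode:28 = 104888420 → 0x6407864 << 0 → word 0x06407864
err:2 = 1 → 0x1 << 28 → word 0x16407864
rsvd:2 = 3 → 0x3 << 30 → word 0xd6407864
word = 0xd6407864 → little-endian bytes:
  [0]=0x64  [1]=0x78  [2]=0x40  [3]=0xd6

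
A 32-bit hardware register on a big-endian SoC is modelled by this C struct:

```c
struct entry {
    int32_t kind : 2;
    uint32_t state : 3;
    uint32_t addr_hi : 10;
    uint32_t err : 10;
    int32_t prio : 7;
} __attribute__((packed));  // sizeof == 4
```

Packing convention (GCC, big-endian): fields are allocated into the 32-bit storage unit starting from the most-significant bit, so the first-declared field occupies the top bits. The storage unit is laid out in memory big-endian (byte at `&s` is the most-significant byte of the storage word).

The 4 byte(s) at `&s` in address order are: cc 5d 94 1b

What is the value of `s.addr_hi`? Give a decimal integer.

558

[0]=0xcc [1]=0x5d [2]=0x94 [3]=0x1b (big-endian) → word 0xcc5d941b
kind:2 @ bit 30 → (0xcc5d941b>>30)&0x3 = 0x3
state:3 @ bit 27 → (0xcc5d941b>>27)&0x7 = 0x1
addr_hi:10 @ bit 17 → (0xcc5d941b>>17)&0x3ff = 0x22e  ←
err:10 @ bit 7 → (0xcc5d941b>>7)&0x3ff = 0x328
prio:7 @ bit 0 → (0xcc5d941b>>0)&0x7f = 0x1b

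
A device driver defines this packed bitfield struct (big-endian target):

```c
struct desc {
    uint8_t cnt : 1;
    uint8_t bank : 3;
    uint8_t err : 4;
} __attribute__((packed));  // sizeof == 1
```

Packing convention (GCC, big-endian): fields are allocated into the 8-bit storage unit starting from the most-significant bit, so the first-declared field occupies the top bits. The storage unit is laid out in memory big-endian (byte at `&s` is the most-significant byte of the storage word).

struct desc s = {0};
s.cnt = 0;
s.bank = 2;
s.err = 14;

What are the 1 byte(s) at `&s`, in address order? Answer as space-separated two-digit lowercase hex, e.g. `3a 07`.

2e

cnt (1b) val=0 bits=0x0 at bit 7: 0x00
bank (3b) val=2 bits=0x2 at bit 4: 0x20
err (4b) val=14 bits=0xe at bit 0: 0x2e
word = 0x2e → big-endian bytes:
  [0]=0x2e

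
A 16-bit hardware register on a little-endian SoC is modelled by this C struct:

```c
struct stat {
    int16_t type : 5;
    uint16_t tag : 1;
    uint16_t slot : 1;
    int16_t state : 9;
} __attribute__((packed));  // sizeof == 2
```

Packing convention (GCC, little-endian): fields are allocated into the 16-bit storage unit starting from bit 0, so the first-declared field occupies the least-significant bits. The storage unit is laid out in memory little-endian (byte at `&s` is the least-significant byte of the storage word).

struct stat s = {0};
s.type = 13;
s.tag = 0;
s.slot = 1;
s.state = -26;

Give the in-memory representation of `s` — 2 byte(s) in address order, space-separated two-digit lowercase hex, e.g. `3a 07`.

type (5b) val=13 bits=0xd at bit 0: 0x000d
tag (1b) val=0 bits=0x0 at bit 5: 0x000d
slot (1b) val=1 bits=0x1 at bit 6: 0x004d
state (9b) val=-26 bits=0x1e6 at bit 7: 0xf34d
word = 0xf34d → little-endian bytes:
  [0]=0x4d  [1]=0xf3

4d f3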